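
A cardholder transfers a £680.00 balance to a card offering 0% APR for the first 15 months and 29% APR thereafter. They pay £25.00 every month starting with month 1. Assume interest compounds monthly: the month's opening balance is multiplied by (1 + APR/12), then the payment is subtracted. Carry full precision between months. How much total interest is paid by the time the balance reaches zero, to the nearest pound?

Promo months 1–15 at r₀ = 0%/12 = 0; months 16+ at r₁ = 29%/12 = 0.0241667.
After month 15 (no interest yet): B = £680.00 − 15·£25.00 = £305.00.
Then at r₁ with £25.00/mo: n₂ = −ln(1 − r₁·B/P)/ln(1+r₁) ≈ 14.63 → 15 more payments.
Total paid = 29·£25.00 + £15.79 = £740.79; interest = £740.79 − £680.00 = £60.79.

£61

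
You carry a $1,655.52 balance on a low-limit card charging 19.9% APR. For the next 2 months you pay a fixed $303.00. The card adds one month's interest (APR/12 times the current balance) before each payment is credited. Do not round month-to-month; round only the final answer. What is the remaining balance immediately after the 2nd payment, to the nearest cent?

Monthly rate r = 19.9%/12 = 1.65833% = 0.0165833.
Each month: B ← B·(1+r) − $303.00.
Month 1: interest $27.45; balance after payment $1,379.97.
Month 2: interest $22.88; balance after payment $1,099.86.

$1,099.86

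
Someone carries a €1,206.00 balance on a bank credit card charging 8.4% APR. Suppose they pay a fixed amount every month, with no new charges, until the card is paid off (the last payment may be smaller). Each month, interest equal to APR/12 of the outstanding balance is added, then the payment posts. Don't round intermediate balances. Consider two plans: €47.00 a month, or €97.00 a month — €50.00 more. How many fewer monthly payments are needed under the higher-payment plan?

Monthly rate r = 8.4%/12 = 0.7% = 0.007.
At €47.00/mo: n = ⌈−ln(1 − rB₀/P)/ln(1+r)⌉ = 29 payments (last €18.01); total interest = total paid − €1,206.00 = €128.01.
At €97.00/mo: 14 payments (last €5.17); total interest €60.17.
Payments saved = 29 − 14 = 15.

15 fewer payments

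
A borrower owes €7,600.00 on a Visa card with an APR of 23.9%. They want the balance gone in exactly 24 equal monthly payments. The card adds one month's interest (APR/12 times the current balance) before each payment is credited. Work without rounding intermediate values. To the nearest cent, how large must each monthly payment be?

€401.44

Monthly rate r = 23.9%/12 = 1.99167% = 0.0199167.
Level-payment amortization: P = B₀·r / (1 − (1+r)^(−n)) = 7600.00·0.0199167 / (1 − 1.01992^(−24)).
Denominator 1 − (1+r)^(−24) = 0.377058204.
P = 151.367 / 0.377058204 ≈ 401.44.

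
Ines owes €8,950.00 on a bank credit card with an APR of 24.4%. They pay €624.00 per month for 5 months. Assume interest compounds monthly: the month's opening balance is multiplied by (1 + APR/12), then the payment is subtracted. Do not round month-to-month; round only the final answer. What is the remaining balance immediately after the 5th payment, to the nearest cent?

€6,648.19

Monthly rate r = 24.4%/12 = 2.03333% = 0.0203333.
Each month: B ← B·(1+r) − €624.00.
Month 1: interest €181.98; balance after payment €8,507.98.
Month 2: interest €173.00; balance after payment €8,056.98.
Month 3: interest €163.83; balance after payment €7,596.80.
Month 4: interest €154.47; balance after payment €7,127.27.
Month 5: interest €144.92; balance after payment €6,648.19.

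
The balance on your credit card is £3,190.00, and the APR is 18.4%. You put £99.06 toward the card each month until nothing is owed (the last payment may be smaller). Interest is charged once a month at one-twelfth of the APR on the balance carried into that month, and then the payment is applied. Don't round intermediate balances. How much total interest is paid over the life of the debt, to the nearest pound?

£1,242

Monthly rate r = 18.4%/12 = 1.53333% = 0.0153333.
Payoff takes n = ⌈−ln(1 − rB₀/P)/ln(1+r)⌉ = ⌈44.738⌉ = 45 payments; the last is £73.23.
Total paid = 44·£99.06 + £73.23 = £4,431.87.
Total interest = total paid − principal = £4,431.87 − £3,190.00 = £1,241.87.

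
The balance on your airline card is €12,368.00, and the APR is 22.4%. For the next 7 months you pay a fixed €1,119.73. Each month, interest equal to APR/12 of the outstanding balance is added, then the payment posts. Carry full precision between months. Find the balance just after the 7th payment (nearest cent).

Monthly rate r = 22.4%/12 = 1.86667% = 0.0186667.
Each month: B ← B·(1+r) − €1,119.73.
Month 1: interest €230.87; balance after payment €11,479.14.
Month 2: interest €214.28; balance after payment €10,573.69.
Month 3: interest €197.38; balance after payment €9,651.33.
Month 4: interest €180.16; balance after payment €8,711.76.
Month 5: interest €162.62; balance after payment €7,754.65.
Month 6: interest €144.75; balance after payment €6,779.67.
Month 7: interest €126.55; balance after payment €5,786.50.

€5,786.50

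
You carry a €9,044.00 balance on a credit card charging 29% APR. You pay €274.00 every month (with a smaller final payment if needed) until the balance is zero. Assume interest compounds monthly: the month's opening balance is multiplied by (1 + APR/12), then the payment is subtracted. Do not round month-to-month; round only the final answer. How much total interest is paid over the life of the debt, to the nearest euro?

Monthly rate r = 29%/12 = 2.41667% = 0.0241667.
Payoff takes n = ⌈−ln(1 − rB₀/P)/ln(1+r)⌉ = ⌈66.915⌉ = 67 payments; the last is €251.02.
Total paid = 66·€274.00 + €251.02 = €18,335.02.
Total interest = total paid − principal = €18,335.02 − €9,044.00 = €9,291.02.

€9,291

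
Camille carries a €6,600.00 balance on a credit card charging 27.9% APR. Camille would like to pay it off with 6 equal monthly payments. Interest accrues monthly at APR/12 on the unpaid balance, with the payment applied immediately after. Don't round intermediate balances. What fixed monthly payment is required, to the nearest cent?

€1,191.23

Monthly rate r = 27.9%/12 = 2.325% = 0.02325.
Level-payment amortization: P = B₀·r / (1 − (1+r)^(−n)) = 6600.00·0.02325 / (1 − 1.02325^(−6)).
Denominator 1 − (1+r)^(−6) = 0.128816824.
P = 153.45 / 0.128816824 ≈ 1191.23.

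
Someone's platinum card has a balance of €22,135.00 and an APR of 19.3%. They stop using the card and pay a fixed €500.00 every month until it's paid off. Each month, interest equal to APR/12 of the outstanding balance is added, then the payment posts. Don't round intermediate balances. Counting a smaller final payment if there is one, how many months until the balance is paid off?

Monthly rate r = 19.3%/12 = 1.60833% = 0.0160833.
Recurrence: B ← B·(1+r) − €500.00.
Month 1: interest €356.00; balance after payment €21,991.00.
Month 2: interest €353.69; balance after payment €21,844.69.
Closed form: n = −ln(1 − rB₀/P)/ln(1+r) = −ln(0.28799)/ln(1.01608) ≈ 78.019, so the balance reaches zero during payment 79.

79 payments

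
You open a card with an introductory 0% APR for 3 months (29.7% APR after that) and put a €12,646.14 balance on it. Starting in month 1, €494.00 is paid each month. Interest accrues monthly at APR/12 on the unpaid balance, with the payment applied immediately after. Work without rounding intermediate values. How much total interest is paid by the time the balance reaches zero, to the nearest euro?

€5,395

Promo months 1–3 at r₀ = 0%/12 = 0; months 4+ at r₁ = 29.7%/12 = 0.02475.
After month 3 (no interest yet): B = €12,646.14 − 3·€494.00 = €11,164.14.
Then at r₁ with €494.00/mo: n₂ = −ln(1 − r₁·B/P)/ln(1+r₁) ≈ 33.52 → 34 more payments.
Total paid = 36·€494.00 + €257.48 = €18,041.48; interest = €18,041.48 − €12,646.14 = €5,395.34.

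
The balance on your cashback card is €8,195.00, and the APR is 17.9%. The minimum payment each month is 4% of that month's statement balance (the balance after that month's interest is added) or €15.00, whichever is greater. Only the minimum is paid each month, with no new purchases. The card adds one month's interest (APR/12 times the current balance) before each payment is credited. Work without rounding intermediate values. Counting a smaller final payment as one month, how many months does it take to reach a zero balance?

151 months

Monthly rate r = 17.9%/12 = 1.49167% = 0.0149167.
While 4% of the post-interest balance exceeds €15.00, each month B ← (B·(1+r))·(1 − 0.04), i.e. B shrinks by the factor (1+r)·0.96 = 0.97432.
This holds for months 1–120. Entering month 121 the balance is €361.20; 4% of the post-interest balance is now below €15.00, so the flat €15.00 minimum applies from here.
From month 121 a fixed €15.00 at rate r clears €361.20 in 31 more payments. Total: 120 + 31 = 151 months.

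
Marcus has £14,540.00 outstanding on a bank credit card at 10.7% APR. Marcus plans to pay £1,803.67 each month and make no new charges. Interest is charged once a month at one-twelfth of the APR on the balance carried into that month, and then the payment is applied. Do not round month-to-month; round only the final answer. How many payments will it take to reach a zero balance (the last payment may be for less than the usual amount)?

9 payments

Monthly rate r = 10.7%/12 = 0.891667% = 0.00891667.
Recurrence: B ← B·(1+r) − £1,803.67.
Month 1: interest £129.65; balance after payment £12,865.98.
Month 2: interest £114.72; balance after payment £11,177.03.
Closed form: n = −ln(1 − rB₀/P)/ln(1+r) = −ln(0.92812)/ln(1.00892) ≈ 8.403, so the balance reaches zero during payment 9.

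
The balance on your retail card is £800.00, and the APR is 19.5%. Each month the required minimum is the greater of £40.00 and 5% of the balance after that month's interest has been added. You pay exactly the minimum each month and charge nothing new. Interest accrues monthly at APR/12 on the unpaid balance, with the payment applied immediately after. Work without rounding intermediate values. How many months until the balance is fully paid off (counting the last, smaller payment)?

25 months

Monthly rate r = 19.5%/12 = 1.625% = 0.01625.
While 5% of the post-interest balance exceeds £40.00, each month B ← (B·(1+r))·(1 − 0.05), i.e. B shrinks by the factor (1+r)·0.95 = 0.96544.
This holds for months 1–1. Entering month 2 the balance is £772.35; 5% of the post-interest balance is now below £40.00, so the flat £40.00 minimum applies from here.
From month 2 a fixed £40.00 at rate r clears £772.35 in 24 more payments. Total: 1 + 24 = 25 months.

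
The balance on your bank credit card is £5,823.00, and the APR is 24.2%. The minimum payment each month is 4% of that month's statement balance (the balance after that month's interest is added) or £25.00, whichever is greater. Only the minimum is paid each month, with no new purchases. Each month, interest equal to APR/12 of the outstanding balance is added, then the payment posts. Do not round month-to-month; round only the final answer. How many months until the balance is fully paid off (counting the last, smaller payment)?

143 months

Monthly rate r = 24.2%/12 = 2.01667% = 0.0201667.
While 4% of the post-interest balance exceeds £25.00, each month B ← (B·(1+r))·(1 − 0.04), i.e. B shrinks by the factor (1+r)·0.96 = 0.97936.
This holds for months 1–108. Entering month 109 the balance is £612.24; 4% of the post-interest balance is now below £25.00, so the flat £25.00 minimum applies from here.
From month 109 a fixed £25.00 at rate r clears £612.24 in 35 more payments. Total: 108 + 35 = 143 months.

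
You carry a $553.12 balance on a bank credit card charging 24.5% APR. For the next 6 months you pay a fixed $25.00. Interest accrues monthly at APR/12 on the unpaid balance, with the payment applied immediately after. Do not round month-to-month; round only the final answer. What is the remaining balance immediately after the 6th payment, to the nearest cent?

Monthly rate r = 24.5%/12 = 2.04167% = 0.0204167.
Each month: B ← B·(1+r) − $25.00.
Month 1: interest $11.29; balance after payment $539.41.
Month 2: interest $11.01; balance after payment $525.43.
Month 3: interest $10.73; balance after payment $511.15.
Month 4: interest $10.44; balance after payment $496.59.
Month 5: interest $10.14; balance after payment $481.73.
Month 6: interest $9.84; balance after payment $466.56.

$466.56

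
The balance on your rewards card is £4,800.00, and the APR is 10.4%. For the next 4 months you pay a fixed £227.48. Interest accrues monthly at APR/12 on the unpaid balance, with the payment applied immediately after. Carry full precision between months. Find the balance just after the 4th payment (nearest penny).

Monthly rate r = 10.4%/12 = 0.866667% = 0.00866667.
Each month: B ← B·(1+r) − £227.48.
Month 1: interest £41.60; balance after payment £4,614.12.
Month 2: interest £39.99; balance after payment £4,426.63.
Month 3: interest £38.36; balance after payment £4,237.51.
Month 4: interest £36.73; balance after payment £4,046.76.

£4,046.76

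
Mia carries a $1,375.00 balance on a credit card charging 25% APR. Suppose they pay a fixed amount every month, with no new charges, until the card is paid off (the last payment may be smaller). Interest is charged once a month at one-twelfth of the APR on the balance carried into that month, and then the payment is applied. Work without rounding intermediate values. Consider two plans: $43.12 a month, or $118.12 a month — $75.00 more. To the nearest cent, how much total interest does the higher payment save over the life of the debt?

Monthly rate r = 25%/12 = 2.08333% = 0.0208333.
At $43.12/mo: n = ⌈−ln(1 − rB₀/P)/ln(1+r)⌉ = 53 payments (last $40.63); total interest = total paid − $1,375.00 = $907.87.
At $118.12/mo: 14 payments (last $55.87); total interest $216.43.
Interest saved = $907.87 − $216.43 = $691.44.

$691.44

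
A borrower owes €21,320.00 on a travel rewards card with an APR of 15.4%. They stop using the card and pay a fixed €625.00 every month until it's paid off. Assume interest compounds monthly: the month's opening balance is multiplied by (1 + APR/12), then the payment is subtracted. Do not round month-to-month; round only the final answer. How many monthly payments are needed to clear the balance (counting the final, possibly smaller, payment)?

46 payments

Monthly rate r = 15.4%/12 = 1.28333% = 0.0128333.
Recurrence: B ← B·(1+r) − €625.00.
Month 1: interest €273.61; balance after payment €20,968.61.
Month 2: interest €269.10; balance after payment €20,612.70.
Closed form: n = −ln(1 − rB₀/P)/ln(1+r) = −ln(0.56223)/ln(1.01283) ≈ 45.158, so the balance reaches zero during payment 46.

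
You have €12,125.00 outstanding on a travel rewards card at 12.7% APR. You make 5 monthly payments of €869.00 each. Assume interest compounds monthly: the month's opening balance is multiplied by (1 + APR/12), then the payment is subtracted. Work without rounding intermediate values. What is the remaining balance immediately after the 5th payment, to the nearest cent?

Monthly rate r = 12.7%/12 = 1.05833% = 0.0105833.
Each month: B ← B·(1+r) − €869.00.
Month 1: interest €128.32; balance after payment €11,384.32.
Month 2: interest €120.48; balance after payment €10,635.81.
Month 3: interest €112.56; balance after payment €9,879.37.
Month 4: interest €104.56; balance after payment €9,114.93.
Month 5: interest €96.47; balance after payment €8,342.39.

€8,342.39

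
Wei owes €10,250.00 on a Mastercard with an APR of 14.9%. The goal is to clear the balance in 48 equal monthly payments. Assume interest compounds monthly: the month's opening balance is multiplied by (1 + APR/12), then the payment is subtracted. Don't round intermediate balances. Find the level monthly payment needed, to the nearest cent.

€284.75

Monthly rate r = 14.9%/12 = 1.24167% = 0.0124167.
Level-payment amortization: P = B₀·r / (1 − (1+r)^(−n)) = 10250.00·0.0124167 / (1 − 1.01242^(−48)).
Denominator 1 − (1+r)^(−48) = 0.446962894.
P = 127.271 / 0.446962894 ≈ 284.75.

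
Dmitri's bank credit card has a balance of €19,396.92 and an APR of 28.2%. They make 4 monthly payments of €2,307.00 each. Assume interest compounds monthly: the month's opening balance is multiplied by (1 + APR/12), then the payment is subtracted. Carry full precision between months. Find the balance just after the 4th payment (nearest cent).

Monthly rate r = 28.2%/12 = 2.35% = 0.0235.
Each month: B ← B·(1+r) − €2,307.00.
Month 1: interest €455.83; balance after payment €17,545.75.
Month 2: interest €412.33; balance after payment €15,651.07.
Month 3: interest €367.80; balance after payment €13,711.87.
Month 4: interest €322.23; balance after payment €11,727.10.

€11,727.10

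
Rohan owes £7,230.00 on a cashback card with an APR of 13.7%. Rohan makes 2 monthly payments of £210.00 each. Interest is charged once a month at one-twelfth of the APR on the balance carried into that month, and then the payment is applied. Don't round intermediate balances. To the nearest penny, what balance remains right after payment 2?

Monthly rate r = 13.7%/12 = 1.14167% = 0.0114167.
Each month: B ← B·(1+r) − £210.00.
Month 1: interest £82.54; balance after payment £7,102.54.
Month 2: interest £81.09; balance after payment £6,973.63.

£6,973.63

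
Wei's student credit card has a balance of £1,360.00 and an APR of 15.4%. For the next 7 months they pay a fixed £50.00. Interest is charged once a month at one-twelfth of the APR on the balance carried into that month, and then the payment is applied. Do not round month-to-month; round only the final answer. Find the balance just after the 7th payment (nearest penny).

£1,123.21

Monthly rate r = 15.4%/12 = 1.28333% = 0.0128333.
Each month: B ← B·(1+r) − £50.00.
Month 1: interest £17.45; balance after payment £1,327.45.
Month 2: interest £17.04; balance after payment £1,294.49.
Month 3: interest £16.61; balance after payment £1,261.10.
Month 4: interest £16.18; balance after payment £1,227.29.
Month 5: interest £15.75; balance after payment £1,193.04.
Month 6: interest £15.31; balance after payment £1,158.35.
Month 7: interest £14.87; balance after payment £1,123.21.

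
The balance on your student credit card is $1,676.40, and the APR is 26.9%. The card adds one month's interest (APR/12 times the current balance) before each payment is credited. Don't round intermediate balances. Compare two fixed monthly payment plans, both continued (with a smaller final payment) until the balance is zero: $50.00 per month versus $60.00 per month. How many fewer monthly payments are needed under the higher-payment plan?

Monthly rate r = 26.9%/12 = 2.24167% = 0.0224167.
At $50.00/mo: n = ⌈−ln(1 − rB₀/P)/ln(1+r)⌉ = 63 payments (last $41.07); total interest = total paid − $1,676.40 = $1,464.67.
At $60.00/mo: 45 payments (last $24.30); total interest $987.90.
Payments saved = 63 − 45 = 18.

18 fewer payments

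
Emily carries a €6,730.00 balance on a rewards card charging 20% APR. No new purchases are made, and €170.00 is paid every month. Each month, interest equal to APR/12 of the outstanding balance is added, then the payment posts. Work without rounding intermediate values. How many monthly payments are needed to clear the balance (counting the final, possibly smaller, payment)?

66 months

Monthly rate r = 20%/12 = 1.66667% = 0.0166667.
Recurrence: B ← B·(1+r) − €170.00.
Month 1: interest €112.17; balance after payment €6,672.17.
Month 2: interest €111.20; balance after payment €6,613.37.
Closed form: n = −ln(1 − rB₀/P)/ln(1+r) = −ln(0.3402)/ln(1.01667) ≈ 65.232, so the balance reaches zero during payment 66.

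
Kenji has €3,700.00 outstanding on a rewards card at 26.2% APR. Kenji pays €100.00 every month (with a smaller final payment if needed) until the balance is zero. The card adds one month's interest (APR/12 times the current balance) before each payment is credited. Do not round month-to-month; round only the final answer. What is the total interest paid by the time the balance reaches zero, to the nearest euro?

€3,937

Monthly rate r = 26.2%/12 = 2.18333% = 0.0218333.
Payoff takes n = ⌈−ln(1 − rB₀/P)/ln(1+r)⌉ = ⌈76.366⌉ = 77 payments; the last is €36.89.
Total paid = 76·€100.00 + €36.89 = €7,636.89.
Total interest = total paid − principal = €7,636.89 − €3,700.00 = €3,936.89.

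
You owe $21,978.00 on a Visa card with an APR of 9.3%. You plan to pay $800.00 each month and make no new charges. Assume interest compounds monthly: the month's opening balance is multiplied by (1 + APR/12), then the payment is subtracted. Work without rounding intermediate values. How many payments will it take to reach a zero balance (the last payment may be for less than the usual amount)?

Monthly rate r = 9.3%/12 = 0.775% = 0.00775.
Recurrence: B ← B·(1+r) − $800.00.
Month 1: interest $170.33; balance after payment $21,348.33.
Month 2: interest $165.45; balance after payment $20,713.78.
Closed form: n = −ln(1 − rB₀/P)/ln(1+r) = −ln(0.78709)/ln(1.00775) ≈ 31.012, so the balance reaches zero during payment 32.

32 months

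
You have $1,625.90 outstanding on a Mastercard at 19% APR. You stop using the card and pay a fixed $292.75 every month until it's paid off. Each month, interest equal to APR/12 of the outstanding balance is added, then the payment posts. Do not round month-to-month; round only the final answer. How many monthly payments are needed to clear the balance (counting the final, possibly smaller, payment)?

6 payments

Monthly rate r = 19%/12 = 1.58333% = 0.0158333.
Recurrence: B ← B·(1+r) − $292.75.
Month 1: interest $25.74; balance after payment $1,358.89.
Month 2: interest $21.52; balance after payment $1,087.66.
Month 3: interest $17.22; balance after payment $812.13.
Month 4: interest $12.86; balance after payment $532.24.
Month 5: interest $8.43; balance after payment $247.92.
Month 6: interest $3.93; balance after payment $0.00.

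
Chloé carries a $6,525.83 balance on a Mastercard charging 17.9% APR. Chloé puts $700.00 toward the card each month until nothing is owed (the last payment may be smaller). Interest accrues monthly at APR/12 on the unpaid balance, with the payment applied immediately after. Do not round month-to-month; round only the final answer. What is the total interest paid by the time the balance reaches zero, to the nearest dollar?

$554

Monthly rate r = 17.9%/12 = 1.49167% = 0.0149167.
Payoff takes n = ⌈−ln(1 − rB₀/P)/ln(1+r)⌉ = ⌈10.113⌉ = 11 payments; the last is $79.38.
Total paid = 10·$700.00 + $79.38 = $7,079.38.
Total interest = total paid − principal = $7,079.38 − $6,525.83 = $553.55.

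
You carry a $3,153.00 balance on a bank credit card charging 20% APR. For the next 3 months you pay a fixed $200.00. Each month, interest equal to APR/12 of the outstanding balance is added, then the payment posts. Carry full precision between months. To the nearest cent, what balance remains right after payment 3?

Monthly rate r = 20%/12 = 1.66667% = 0.0166667.
Each month: B ← B·(1+r) − $200.00.
Month 1: interest $52.55; balance after payment $3,005.55.
Month 2: interest $50.09; balance after payment $2,855.64.
Month 3: interest $47.59; balance after payment $2,703.24.

$2,703.24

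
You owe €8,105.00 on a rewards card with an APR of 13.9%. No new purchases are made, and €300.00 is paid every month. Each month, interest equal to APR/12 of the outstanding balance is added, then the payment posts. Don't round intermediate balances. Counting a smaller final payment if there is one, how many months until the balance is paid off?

33 payments

Monthly rate r = 13.9%/12 = 1.15833% = 0.0115833.
Recurrence: B ← B·(1+r) − €300.00.
Month 1: interest €93.88; balance after payment €7,898.88.
Month 2: interest €91.50; balance after payment €7,690.38.
Closed form: n = −ln(1 − rB₀/P)/ln(1+r) = −ln(0.68706)/ln(1.01158) ≈ 32.591, so the balance reaches zero during payment 33.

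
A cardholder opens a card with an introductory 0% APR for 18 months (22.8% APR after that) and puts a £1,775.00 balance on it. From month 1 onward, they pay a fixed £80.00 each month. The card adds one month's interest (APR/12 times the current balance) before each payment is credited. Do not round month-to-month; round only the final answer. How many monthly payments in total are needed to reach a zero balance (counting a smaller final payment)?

Promo months 1–18 at r₀ = 0%/12 = 0; months 19+ at r₁ = 22.8%/12 = 0.019.
After month 18 (no interest yet): B = £1,775.00 − 18·£80.00 = £335.00.
Then at r₁ with £80.00/mo: n₂ = −ln(1 − r₁·B/P)/ln(1+r₁) ≈ 4.40 → 5 more payments.

23 months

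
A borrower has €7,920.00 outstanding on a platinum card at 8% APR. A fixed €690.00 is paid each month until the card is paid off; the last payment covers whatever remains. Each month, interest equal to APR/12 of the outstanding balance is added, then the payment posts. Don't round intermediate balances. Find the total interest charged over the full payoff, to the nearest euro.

€347

Monthly rate r = 8%/12 = 0.666667% = 0.00666667.
Payoff takes n = ⌈−ln(1 − rB₀/P)/ln(1+r)⌉ = ⌈11.981⌉ = 12 payments; the last is €676.91.
Total paid = 11·€690.00 + €676.91 = €8,266.91.
Total interest = total paid − principal = €8,266.91 − €7,920.00 = €346.91.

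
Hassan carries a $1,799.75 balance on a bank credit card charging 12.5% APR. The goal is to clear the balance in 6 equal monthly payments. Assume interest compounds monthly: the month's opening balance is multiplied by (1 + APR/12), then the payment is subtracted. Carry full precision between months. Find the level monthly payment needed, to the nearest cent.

Monthly rate r = 12.5%/12 = 1.04167% = 0.0104167.
Level-payment amortization: P = B₀·r / (1 − (1+r)^(−n)) = 1799.75·0.0104167 / (1 − 1.01042^(−6)).
Denominator 1 − (1+r)^(−6) = 0.0602831967.
P = 18.7474 / 0.0602831967 ≈ 310.99.

$310.99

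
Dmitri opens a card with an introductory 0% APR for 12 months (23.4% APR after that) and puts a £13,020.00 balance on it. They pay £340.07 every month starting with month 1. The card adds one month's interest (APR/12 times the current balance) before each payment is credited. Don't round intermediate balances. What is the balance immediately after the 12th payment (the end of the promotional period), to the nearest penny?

Promo months 1–12 at r₀ = 0%/12 = 0; months 13+ at r₁ = 23.4%/12 = 0.0195.
After month 12 (no interest yet): B = £13,020.00 − 12·£340.07 = £8,939.16.

£8,939.16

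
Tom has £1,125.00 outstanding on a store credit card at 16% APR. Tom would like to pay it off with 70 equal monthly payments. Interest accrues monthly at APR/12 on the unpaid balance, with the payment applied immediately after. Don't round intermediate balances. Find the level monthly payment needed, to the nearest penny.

Monthly rate r = 16%/12 = 1.33333% = 0.0133333.
Level-payment amortization: P = B₀·r / (1 − (1+r)^(−n)) = 1125.00·0.0133333 / (1 − 1.01333^(−70)).
Denominator 1 − (1+r)^(−70) = 0.604326488.
P = 15 / 0.604326488 ≈ 24.82.

£24.82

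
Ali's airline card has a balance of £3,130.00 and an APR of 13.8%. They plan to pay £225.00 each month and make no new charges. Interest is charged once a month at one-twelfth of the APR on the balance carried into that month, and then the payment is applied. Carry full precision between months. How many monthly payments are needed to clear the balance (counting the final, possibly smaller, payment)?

Monthly rate r = 13.8%/12 = 1.15% = 0.0115.
Recurrence: B ← B·(1+r) − £225.00.
Month 1: interest £35.99; balance after payment £2,940.99.
Month 2: interest £33.82; balance after payment £2,749.82.
Closed form: n = −ln(1 − rB₀/P)/ln(1+r) = −ln(0.84002)/ln(1.0115) ≈ 15.246, so the balance reaches zero during payment 16.

16 payments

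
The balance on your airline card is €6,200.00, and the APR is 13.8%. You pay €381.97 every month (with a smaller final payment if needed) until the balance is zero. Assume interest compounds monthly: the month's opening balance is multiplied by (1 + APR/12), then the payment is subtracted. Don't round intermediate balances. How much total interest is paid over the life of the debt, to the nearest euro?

Monthly rate r = 13.8%/12 = 1.15% = 0.0115.
Payoff takes n = ⌈−ln(1 − rB₀/P)/ln(1+r)⌉ = ⌈18.069⌉ = 19 payments; the last is €26.60.
Total paid = 18·€381.97 + €26.60 = €6,902.06.
Total interest = total paid − principal = €6,902.06 − €6,200.00 = €702.06.

€702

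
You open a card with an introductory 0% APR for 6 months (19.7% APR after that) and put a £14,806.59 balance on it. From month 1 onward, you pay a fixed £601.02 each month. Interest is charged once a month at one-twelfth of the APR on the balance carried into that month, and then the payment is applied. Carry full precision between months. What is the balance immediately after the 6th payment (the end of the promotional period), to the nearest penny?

Promo months 1–6 at r₀ = 0%/12 = 0; months 7+ at r₁ = 19.7%/12 = 0.0164167.
After month 6 (no interest yet): B = £14,806.59 − 6·£601.02 = £11,200.47.

£11,200.47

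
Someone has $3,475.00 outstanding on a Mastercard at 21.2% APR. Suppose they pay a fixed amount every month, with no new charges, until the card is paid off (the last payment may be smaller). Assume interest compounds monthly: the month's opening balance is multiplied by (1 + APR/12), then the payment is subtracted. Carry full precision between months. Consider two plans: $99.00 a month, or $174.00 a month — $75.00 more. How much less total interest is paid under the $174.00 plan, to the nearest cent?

$1,148.14

Monthly rate r = 21.2%/12 = 1.76667% = 0.0176667.
At $99.00/mo: n = ⌈−ln(1 − rB₀/P)/ln(1+r)⌉ = 56 payments (last $26.80); total interest = total paid − $3,475.00 = $1,996.80.
At $174.00/mo: 25 payments (last $147.66); total interest $848.66.
Interest saved = $1,996.80 − $848.66 = $1,148.14.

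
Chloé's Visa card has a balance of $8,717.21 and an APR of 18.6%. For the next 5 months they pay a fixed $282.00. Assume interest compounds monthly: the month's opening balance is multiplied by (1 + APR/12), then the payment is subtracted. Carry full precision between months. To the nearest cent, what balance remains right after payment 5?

Monthly rate r = 18.6%/12 = 1.55% = 0.0155.
Each month: B ← B·(1+r) − $282.00.
Month 1: interest $135.12; balance after payment $8,570.33.
Month 2: interest $132.84; balance after payment $8,421.17.
Month 3: interest $130.53; balance after payment $8,269.69.
Month 4: interest $128.18; balance after payment $8,115.88.
Month 5: interest $125.80; balance after payment $7,959.67.

$7,959.67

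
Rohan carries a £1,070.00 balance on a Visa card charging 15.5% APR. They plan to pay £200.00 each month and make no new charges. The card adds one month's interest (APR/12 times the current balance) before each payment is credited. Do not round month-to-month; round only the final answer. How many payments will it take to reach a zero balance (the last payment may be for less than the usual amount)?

6 months

Monthly rate r = 15.5%/12 = 1.29167% = 0.0129167.
Recurrence: B ← B·(1+r) − £200.00.
Month 1: interest £13.82; balance after payment £883.82.
Month 2: interest £11.42; balance after payment £695.24.
Month 3: interest £8.98; balance after payment £504.22.
Month 4: interest £6.51; balance after payment £310.73.
Month 5: interest £4.01; balance after payment £114.74.
Month 6: interest £1.48; balance after payment £0.00.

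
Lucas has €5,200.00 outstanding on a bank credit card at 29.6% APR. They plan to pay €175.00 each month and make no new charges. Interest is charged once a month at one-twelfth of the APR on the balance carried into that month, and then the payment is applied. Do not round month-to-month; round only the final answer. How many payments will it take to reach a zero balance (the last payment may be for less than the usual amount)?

Monthly rate r = 29.6%/12 = 2.46667% = 0.0246667.
Recurrence: B ← B·(1+r) − €175.00.
Month 1: interest €128.27; balance after payment €5,153.27.
Month 2: interest €127.11; balance after payment €5,105.38.
Closed form: n = −ln(1 − rB₀/P)/ln(1+r) = −ln(0.26705)/ln(1.02467) ≈ 54.184, so the balance reaches zero during payment 55.

55 months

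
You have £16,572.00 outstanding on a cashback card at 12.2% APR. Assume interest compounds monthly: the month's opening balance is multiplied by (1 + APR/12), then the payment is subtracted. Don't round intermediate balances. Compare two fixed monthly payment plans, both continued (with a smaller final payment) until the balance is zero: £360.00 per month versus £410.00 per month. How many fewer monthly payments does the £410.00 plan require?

10 fewer payments

Monthly rate r = 12.2%/12 = 1.01667% = 0.0101667.
At £360.00/mo: n = ⌈−ln(1 − rB₀/P)/ln(1+r)⌉ = 63 payments (last £141.78); total interest = total paid − £16,572.00 = £5,889.78.
At £410.00/mo: 53 payments (last £130.79); total interest £4,878.79.
Payments saved = 63 − 53 = 10.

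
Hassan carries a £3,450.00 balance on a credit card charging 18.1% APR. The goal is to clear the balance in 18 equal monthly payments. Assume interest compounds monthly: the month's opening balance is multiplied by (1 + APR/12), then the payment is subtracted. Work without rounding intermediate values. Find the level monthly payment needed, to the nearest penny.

Monthly rate r = 18.1%/12 = 1.50833% = 0.0150833.
Level-payment amortization: P = B₀·r / (1 − (1+r)^(−n)) = 3450.00·0.0150833 / (1 − 1.01508^(−18)).
Denominator 1 − (1+r)^(−18) = 0.236217943.
P = 52.0375 / 0.236217943 ≈ 220.29.

£220.29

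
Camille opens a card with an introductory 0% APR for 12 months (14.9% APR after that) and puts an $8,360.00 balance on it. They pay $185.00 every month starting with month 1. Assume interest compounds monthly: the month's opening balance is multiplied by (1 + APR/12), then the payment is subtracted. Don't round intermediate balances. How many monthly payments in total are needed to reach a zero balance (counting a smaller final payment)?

56 months

Promo months 1–12 at r₀ = 0%/12 = 0; months 13+ at r₁ = 14.9%/12 = 0.0124167.
After month 12 (no interest yet): B = $8,360.00 − 12·$185.00 = $6,140.00.
Then at r₁ with $185.00/mo: n₂ = −ln(1 − r₁·B/P)/ln(1+r₁) ≈ 43.05 → 44 more payments.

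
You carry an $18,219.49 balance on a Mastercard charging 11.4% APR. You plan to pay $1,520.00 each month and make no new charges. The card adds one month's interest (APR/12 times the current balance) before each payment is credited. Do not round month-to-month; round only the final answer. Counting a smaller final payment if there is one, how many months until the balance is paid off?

13 payments

Monthly rate r = 11.4%/12 = 0.95% = 0.0095.
Recurrence: B ← B·(1+r) − $1,520.00.
Month 1: interest $173.09; balance after payment $16,872.58.
Month 2: interest $160.29; balance after payment $15,512.86.
Closed form: n = −ln(1 − rB₀/P)/ln(1+r) = −ln(0.88613)/ln(1.0095) ≈ 12.786, so the balance reaches zero during payment 13.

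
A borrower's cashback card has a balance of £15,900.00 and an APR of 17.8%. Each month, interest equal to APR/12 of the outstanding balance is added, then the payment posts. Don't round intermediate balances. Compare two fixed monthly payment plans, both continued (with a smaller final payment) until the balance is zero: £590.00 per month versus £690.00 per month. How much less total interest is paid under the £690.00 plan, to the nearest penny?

£851.05

Monthly rate r = 17.8%/12 = 1.48333% = 0.0148333.
At £590.00/mo: n = ⌈−ln(1 − rB₀/P)/ln(1+r)⌉ = 35 payments (last £392.55); total interest = total paid − £15,900.00 = £4,552.55.
At £690.00/mo: 29 payments (last £281.50); total interest £3,701.50.
Interest saved = £4,552.55 − £3,701.50 = £851.05.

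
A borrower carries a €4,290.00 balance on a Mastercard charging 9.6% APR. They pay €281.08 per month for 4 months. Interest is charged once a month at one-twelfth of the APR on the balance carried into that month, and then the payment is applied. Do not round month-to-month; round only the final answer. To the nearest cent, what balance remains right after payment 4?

Monthly rate r = 9.6%/12 = 0.8% = 0.008.
Each month: B ← B·(1+r) − €281.08.
Month 1: interest €34.32; balance after payment €4,043.24.
Month 2: interest €32.35; balance after payment €3,794.51.
Month 3: interest €30.36; balance after payment €3,543.78.
Month 4: interest €28.35; balance after payment €3,291.05.

€3,291.05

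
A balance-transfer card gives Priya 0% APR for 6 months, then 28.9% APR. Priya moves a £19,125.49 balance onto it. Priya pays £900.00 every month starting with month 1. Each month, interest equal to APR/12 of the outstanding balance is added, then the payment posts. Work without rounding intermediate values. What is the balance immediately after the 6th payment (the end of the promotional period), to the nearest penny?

£13,725.49

Promo months 1–6 at r₀ = 0%/12 = 0; months 7+ at r₁ = 28.9%/12 = 0.0240833.
After month 6 (no interest yet): B = £19,125.49 − 6·£900.00 = £13,725.49.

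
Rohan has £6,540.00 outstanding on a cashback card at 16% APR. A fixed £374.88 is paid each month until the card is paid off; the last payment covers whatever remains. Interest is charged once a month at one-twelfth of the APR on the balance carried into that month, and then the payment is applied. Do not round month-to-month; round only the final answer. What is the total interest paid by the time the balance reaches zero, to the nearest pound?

£953

Monthly rate r = 16%/12 = 1.33333% = 0.0133333.
Payoff takes n = ⌈−ln(1 − rB₀/P)/ln(1+r)⌉ = ⌈19.989⌉ = 20 payments; the last is £370.74.
Total paid = 19·£374.88 + £370.74 = £7,493.46.
Total interest = total paid − principal = £7,493.46 − £6,540.00 = £953.46.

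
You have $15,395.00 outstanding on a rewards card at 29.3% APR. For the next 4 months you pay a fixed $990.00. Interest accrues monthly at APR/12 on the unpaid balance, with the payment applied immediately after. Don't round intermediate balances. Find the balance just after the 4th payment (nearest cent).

Monthly rate r = 29.3%/12 = 2.44167% = 0.0244167.
Each month: B ← B·(1+r) − $990.00.
Month 1: interest $375.89; balance after payment $14,780.89.
Month 2: interest $360.90; balance after payment $14,151.79.
Month 3: interest $345.54; balance after payment $13,507.33.
Month 4: interest $329.80; balance after payment $12,847.14.

$12,847.14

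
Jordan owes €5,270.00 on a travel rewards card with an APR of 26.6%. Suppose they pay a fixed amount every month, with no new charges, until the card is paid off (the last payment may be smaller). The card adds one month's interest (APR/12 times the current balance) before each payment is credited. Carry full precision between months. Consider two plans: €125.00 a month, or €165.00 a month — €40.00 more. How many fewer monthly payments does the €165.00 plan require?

68 fewer payments

Monthly rate r = 26.6%/12 = 2.21667% = 0.0221667.
At €125.00/mo: n = ⌈−ln(1 − rB₀/P)/ln(1+r)⌉ = 125 payments (last €44.63); total interest = total paid − €5,270.00 = €10,274.63.
At €165.00/mo: 57 payments (last €24.25); total interest €3,994.25.
Payments saved = 125 − 57 = 68.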